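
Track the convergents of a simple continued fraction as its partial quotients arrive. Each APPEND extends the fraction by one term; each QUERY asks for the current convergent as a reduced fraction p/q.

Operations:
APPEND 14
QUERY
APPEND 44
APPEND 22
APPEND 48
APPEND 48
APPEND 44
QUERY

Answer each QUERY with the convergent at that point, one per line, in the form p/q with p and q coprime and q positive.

APPEND 14: p_0 = 14·1 + 0 = 14, q_0 = 14·0 + 1 = 1 → 14/1
APPEND 44: p_1 = 44·14 + 1 = 617, q_1 = 44·1 + 0 = 44 → 617/44
APPEND 22: p_2 = 22·617 + 14 = 13588, q_2 = 22·44 + 1 = 969 → 13588/969
APPEND 48: p_3 = 48·13588 + 617 = 652841, q_3 = 48·969 + 44 = 46556 → 652841/46556
APPEND 48: p_4 = 48·652841 + 13588 = 31349956, q_4 = 48·46556 + 969 = 2235657 → 31349956/2235657
APPEND 44: p_5 = 44·31349956 + 652841 = 1380050905, q_5 = 44·2235657 + 46556 = 98415464 → 1380050905/98415464

14/1
1380050905/98415464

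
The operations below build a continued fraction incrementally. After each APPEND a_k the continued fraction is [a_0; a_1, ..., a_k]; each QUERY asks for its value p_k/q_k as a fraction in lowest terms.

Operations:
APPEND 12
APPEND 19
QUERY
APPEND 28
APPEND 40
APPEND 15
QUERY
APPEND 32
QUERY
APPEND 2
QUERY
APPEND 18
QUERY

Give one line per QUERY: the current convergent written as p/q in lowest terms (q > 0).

APPEND 12: p_0 = 12·1 + 0 = 12, q_0 = 12·0 + 1 = 1 → 12/1
APPEND 19: p_1 = 19·12 + 1 = 229, q_1 = 19·1 + 0 = 19 → 229/19
APPEND 28: p_2 = 28·229 + 12 = 6424, q_2 = 28·19 + 1 = 533 → 6424/533
APPEND 40: p_3 = 40·6424 + 229 = 257189, q_3 = 40·533 + 19 = 21339 → 257189/21339
APPEND 15: p_4 = 15·257189 + 6424 = 3864259, q_4 = 15·21339 + 533 = 320618 → 3864259/320618
APPEND 32: p_5 = 32·3864259 + 257189 = 123913477, q_5 = 32·320618 + 21339 = 10281115 → 123913477/10281115
APPEND 2: p_6 = 2·123913477 + 3864259 = 251691213, q_6 = 2·10281115 + 320618 = 20882848 → 251691213/20882848
APPEND 18: p_7 = 18·251691213 + 123913477 = 4654355311, q_7 = 18·20882848 + 10281115 = 386172379 → 4654355311/386172379

229/19
3864259/320618
123913477/10281115
251691213/20882848
4654355311/386172379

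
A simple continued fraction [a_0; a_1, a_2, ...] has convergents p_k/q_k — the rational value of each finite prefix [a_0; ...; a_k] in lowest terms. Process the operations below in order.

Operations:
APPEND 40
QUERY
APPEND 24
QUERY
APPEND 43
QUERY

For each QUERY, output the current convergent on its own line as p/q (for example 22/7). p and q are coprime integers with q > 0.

40/1
961/24
41363/1033

APPEND 40: p_0 = 40·1 + 0 = 40, q_0 = 40·0 + 1 = 1 → 40/1
APPEND 24: p_1 = 24·40 + 1 = 961, q_1 = 24·1 + 0 = 24 → 961/24
APPEND 43: p_2 = 43·961 + 40 = 41363, q_2 = 43·24 + 1 = 1033 → 41363/1033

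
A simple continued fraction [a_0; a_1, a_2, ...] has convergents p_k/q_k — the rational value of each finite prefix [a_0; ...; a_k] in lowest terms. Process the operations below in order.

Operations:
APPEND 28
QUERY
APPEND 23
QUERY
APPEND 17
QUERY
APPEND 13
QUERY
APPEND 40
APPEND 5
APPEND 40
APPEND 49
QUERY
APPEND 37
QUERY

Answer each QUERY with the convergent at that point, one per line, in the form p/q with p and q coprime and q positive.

APPEND 28: p_0 = 28·1 + 0 = 28, q_0 = 28·0 + 1 = 1 → 28/1
APPEND 23: p_1 = 23·28 + 1 = 645, q_1 = 23·1 + 0 = 23 → 645/23
APPEND 17: p_2 = 17·645 + 28 = 10993, q_2 = 17·23 + 1 = 392 → 10993/392
APPEND 13: p_3 = 13·10993 + 645 = 143554, q_3 = 13·392 + 23 = 5119 → 143554/5119
APPEND 40: p_4 = 40·143554 + 10993 = 5753153, q_4 = 40·5119 + 392 = 205152 → 5753153/205152
APPEND 5: p_5 = 5·5753153 + 143554 = 28909319, q_5 = 5·205152 + 5119 = 1030879 → 28909319/1030879
APPEND 40: p_6 = 40·28909319 + 5753153 = 1162125913, q_6 = 40·1030879 + 205152 = 41440312 → 1162125913/41440312
APPEND 49: p_7 = 49·1162125913 + 28909319 = 56973079056, q_7 = 49·41440312 + 1030879 = 2031606167 → 56973079056/2031606167
APPEND 37: p_8 = 37·56973079056 + 1162125913 = 2109166050985, q_8 = 37·2031606167 + 41440312 = 75210868491 → 2109166050985/75210868491

28/1
645/23
10993/392
143554/5119
56973079056/2031606167
2109166050985/75210868491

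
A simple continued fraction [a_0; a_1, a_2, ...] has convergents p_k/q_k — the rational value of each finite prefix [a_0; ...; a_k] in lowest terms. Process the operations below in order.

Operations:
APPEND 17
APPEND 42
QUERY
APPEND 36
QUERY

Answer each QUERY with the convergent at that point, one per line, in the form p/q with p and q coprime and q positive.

715/42
25757/1513

APPEND 17: p_0 = 17·1 + 0 = 17, q_0 = 17·0 + 1 = 1 → 17/1
APPEND 42: p_1 = 42·17 + 1 = 715, q_1 = 42·1 + 0 = 42 → 715/42
APPEND 36: p_2 = 36·715 + 17 = 25757, q_2 = 36·42 + 1 = 1513 → 25757/1513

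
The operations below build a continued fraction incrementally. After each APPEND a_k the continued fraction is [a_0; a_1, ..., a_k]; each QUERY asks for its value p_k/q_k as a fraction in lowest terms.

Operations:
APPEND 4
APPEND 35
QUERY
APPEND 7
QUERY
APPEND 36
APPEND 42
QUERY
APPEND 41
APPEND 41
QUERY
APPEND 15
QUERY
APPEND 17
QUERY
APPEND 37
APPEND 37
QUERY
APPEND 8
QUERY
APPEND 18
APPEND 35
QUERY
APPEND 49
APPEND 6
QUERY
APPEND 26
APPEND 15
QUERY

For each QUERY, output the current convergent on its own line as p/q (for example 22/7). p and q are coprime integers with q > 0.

141/35
991/246
1505305/373668
2533391507/628874107
38062625927/9448440884
649598032266/161252369135
891357621363719/221265338027658
7154934160729521/1776098490320143
4545960972168057916/1128462434222978263
1341836567824664055802/333089564324761328977
528001324536574885813297/131067922405708025506792

APPEND 4: p_0 = 4·1 + 0 = 4, q_0 = 4·0 + 1 = 1 → 4/1
APPEND 35: p_1 = 35·4 + 1 = 141, q_1 = 35·1 + 0 = 35 → 141/35
APPEND 7: p_2 = 7·141 + 4 = 991, q_2 = 7·35 + 1 = 246 → 991/246
APPEND 36: p_3 = 36·991 + 141 = 35817, q_3 = 36·246 + 35 = 8891 → 35817/8891
APPEND 42: p_4 = 42·35817 + 991 = 1505305, q_4 = 42·8891 + 246 = 373668 → 1505305/373668
APPEND 41: p_5 = 41·1505305 + 35817 = 61753322, q_5 = 41·373668 + 8891 = 15329279 → 61753322/15329279
APPEND 41: p_6 = 41·61753322 + 1505305 = 2533391507, q_6 = 41·15329279 + 373668 = 628874107 → 2533391507/628874107
APPEND 15: p_7 = 15·2533391507 + 61753322 = 38062625927, q_7 = 15·628874107 + 15329279 = 9448440884 → 38062625927/9448440884
APPEND 17: p_8 = 17·38062625927 + 2533391507 = 649598032266, q_8 = 17·9448440884 + 628874107 = 161252369135 → 649598032266/161252369135
APPEND 37: p_9 = 37·649598032266 + 38062625927 = 24073189819769, q_9 = 37·161252369135 + 9448440884 = 5975786098879 → 24073189819769/5975786098879
APPEND 37: p_10 = 37·24073189819769 + 649598032266 = 891357621363719, q_10 = 37·5975786098879 + 161252369135 = 221265338027658 → 891357621363719/221265338027658
APPEND 8: p_11 = 8·891357621363719 + 24073189819769 = 7154934160729521, q_11 = 8·221265338027658 + 5975786098879 = 1776098490320143 → 7154934160729521/1776098490320143
APPEND 18: p_12 = 18·7154934160729521 + 891357621363719 = 129680172514495097, q_12 = 18·1776098490320143 + 221265338027658 = 32191038163790232 → 129680172514495097/32191038163790232
APPEND 35: p_13 = 35·129680172514495097 + 7154934160729521 = 4545960972168057916, q_13 = 35·32191038163790232 + 1776098490320143 = 1128462434222978263 → 4545960972168057916/1128462434222978263
APPEND 49: p_14 = 49·4545960972168057916 + 129680172514495097 = 222881767808749332981, q_14 = 49·1128462434222978263 + 32191038163790232 = 55326850315089725119 → 222881767808749332981/55326850315089725119
APPEND 6: p_15 = 6·222881767808749332981 + 4545960972168057916 = 1341836567824664055802, q_15 = 6·55326850315089725119 + 1128462434222978263 = 333089564324761328977 → 1341836567824664055802/333089564324761328977
APPEND 26: p_16 = 26·1341836567824664055802 + 222881767808749332981 = 35110632531250014783833, q_16 = 26·333089564324761328977 + 55326850315089725119 = 8715655522758884278521 → 35110632531250014783833/8715655522758884278521
APPEND 15: p_17 = 15·35110632531250014783833 + 1341836567824664055802 = 528001324536574885813297, q_17 = 15·8715655522758884278521 + 333089564324761328977 = 131067922405708025506792 → 528001324536574885813297/131067922405708025506792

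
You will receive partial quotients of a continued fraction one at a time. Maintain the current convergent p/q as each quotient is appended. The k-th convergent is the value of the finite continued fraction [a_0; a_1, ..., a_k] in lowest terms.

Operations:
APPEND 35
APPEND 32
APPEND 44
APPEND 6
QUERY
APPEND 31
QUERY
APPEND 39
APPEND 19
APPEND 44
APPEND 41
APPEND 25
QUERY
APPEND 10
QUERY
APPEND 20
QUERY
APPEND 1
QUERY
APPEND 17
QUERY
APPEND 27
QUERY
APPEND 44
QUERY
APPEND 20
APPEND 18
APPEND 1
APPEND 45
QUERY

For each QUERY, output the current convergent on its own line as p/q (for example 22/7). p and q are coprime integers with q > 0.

297275/8486
9264884/264475
311142429431383/8881859073882
3123857867887786/89173519021891
62788299787187103/1792352239511702
65912157655074889/1881525758533593
1183294979923460216/33778290134582783
32014876615588500721/913895359392268734
1409837866065817491940/40245174103394407079
24708570670633609775031073/705329848502771940929756

APPEND 35: p_0 = 35·1 + 0 = 35, q_0 = 35·0 + 1 = 1 → 35/1
APPEND 32: p_1 = 32·35 + 1 = 1121, q_1 = 32·1 + 0 = 32 → 1121/32
APPEND 44: p_2 = 44·1121 + 35 = 49359, q_2 = 44·32 + 1 = 1409 → 49359/1409
APPEND 6: p_3 = 6·49359 + 1121 = 297275, q_3 = 6·1409 + 32 = 8486 → 297275/8486
APPEND 31: p_4 = 31·297275 + 49359 = 9264884, q_4 = 31·8486 + 1409 = 264475 → 9264884/264475
APPEND 39: p_5 = 39·9264884 + 297275 = 361627751, q_5 = 39·264475 + 8486 = 10323011 → 361627751/10323011
APPEND 19: p_6 = 19·361627751 + 9264884 = 6880192153, q_6 = 19·10323011 + 264475 = 196401684 → 6880192153/196401684
APPEND 44: p_7 = 44·6880192153 + 361627751 = 303090082483, q_7 = 44·196401684 + 10323011 = 8651997107 → 303090082483/8651997107
APPEND 41: p_8 = 41·303090082483 + 6880192153 = 12433573573956, q_8 = 41·8651997107 + 196401684 = 354928283071 → 12433573573956/354928283071
APPEND 25: p_9 = 25·12433573573956 + 303090082483 = 311142429431383, q_9 = 25·354928283071 + 8651997107 = 8881859073882 → 311142429431383/8881859073882
APPEND 10: p_10 = 10·311142429431383 + 12433573573956 = 3123857867887786, q_10 = 10·8881859073882 + 354928283071 = 89173519021891 → 3123857867887786/89173519021891
APPEND 20: p_11 = 20·3123857867887786 + 311142429431383 = 62788299787187103, q_11 = 20·89173519021891 + 8881859073882 = 1792352239511702 → 62788299787187103/1792352239511702
APPEND 1: p_12 = 1·62788299787187103 + 3123857867887786 = 65912157655074889, q_12 = 1·1792352239511702 + 89173519021891 = 1881525758533593 → 65912157655074889/1881525758533593
APPEND 17: p_13 = 17·65912157655074889 + 62788299787187103 = 1183294979923460216, q_13 = 17·1881525758533593 + 1792352239511702 = 33778290134582783 → 1183294979923460216/33778290134582783
APPEND 27: p_14 = 27·1183294979923460216 + 65912157655074889 = 32014876615588500721, q_14 = 27·33778290134582783 + 1881525758533593 = 913895359392268734 → 32014876615588500721/913895359392268734
APPEND 44: p_15 = 44·32014876615588500721 + 1183294979923460216 = 1409837866065817491940, q_15 = 44·913895359392268734 + 33778290134582783 = 40245174103394407079 → 1409837866065817491940/40245174103394407079
APPEND 20: p_16 = 20·1409837866065817491940 + 32014876615588500721 = 28228772197931938339521, q_16 = 20·40245174103394407079 + 913895359392268734 = 805817377427280410314 → 28228772197931938339521/805817377427280410314
APPEND 18: p_17 = 18·28228772197931938339521 + 1409837866065817491940 = 509527737428840707603318, q_17 = 18·805817377427280410314 + 40245174103394407079 = 14544957967794441792731 → 509527737428840707603318/14544957967794441792731
APPEND 1: p_18 = 1·509527737428840707603318 + 28228772197931938339521 = 537756509626772645942839, q_18 = 1·14544957967794441792731 + 805817377427280410314 = 15350775345221722203045 → 537756509626772645942839/15350775345221722203045
APPEND 45: p_19 = 45·537756509626772645942839 + 509527737428840707603318 = 24708570670633609775031073, q_19 = 45·15350775345221722203045 + 14544957967794441792731 = 705329848502771940929756 → 24708570670633609775031073/705329848502771940929756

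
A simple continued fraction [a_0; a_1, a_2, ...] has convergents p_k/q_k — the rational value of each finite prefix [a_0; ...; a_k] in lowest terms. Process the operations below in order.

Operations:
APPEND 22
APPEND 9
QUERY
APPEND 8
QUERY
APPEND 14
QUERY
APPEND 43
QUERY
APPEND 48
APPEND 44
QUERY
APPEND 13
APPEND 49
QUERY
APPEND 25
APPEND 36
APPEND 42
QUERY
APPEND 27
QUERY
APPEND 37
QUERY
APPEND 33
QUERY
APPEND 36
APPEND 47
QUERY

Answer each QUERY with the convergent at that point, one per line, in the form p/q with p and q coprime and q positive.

199/9
1614/73
22795/1031
981799/44406
2075544267/93875242
1326507550549/59996897827
50271756633486017/2273752188651154
1358533585459253356/61445410308907225
50316014418625860189/2275753933618218479
1661787009400112639593/75161325219710117032
2815770259592066114259832/127355084031849284403689

APPEND 22: p_0 = 22·1 + 0 = 22, q_0 = 22·0 + 1 = 1 → 22/1
APPEND 9: p_1 = 9·22 + 1 = 199, q_1 = 9·1 + 0 = 9 → 199/9
APPEND 8: p_2 = 8·199 + 22 = 1614, q_2 = 8·9 + 1 = 73 → 1614/73
APPEND 14: p_3 = 14·1614 + 199 = 22795, q_3 = 14·73 + 9 = 1031 → 22795/1031
APPEND 43: p_4 = 43·22795 + 1614 = 981799, q_4 = 43·1031 + 73 = 44406 → 981799/44406
APPEND 48: p_5 = 48·981799 + 22795 = 47149147, q_5 = 48·44406 + 1031 = 2132519 → 47149147/2132519
APPEND 44: p_6 = 44·47149147 + 981799 = 2075544267, q_6 = 44·2132519 + 44406 = 93875242 → 2075544267/93875242
APPEND 13: p_7 = 13·2075544267 + 47149147 = 27029224618, q_7 = 13·93875242 + 2132519 = 1222510665 → 27029224618/1222510665
APPEND 49: p_8 = 49·27029224618 + 2075544267 = 1326507550549, q_8 = 49·1222510665 + 93875242 = 59996897827 → 1326507550549/59996897827
APPEND 25: p_9 = 25·1326507550549 + 27029224618 = 33189717988343, q_9 = 25·59996897827 + 1222510665 = 1501144956340 → 33189717988343/1501144956340
APPEND 36: p_10 = 36·33189717988343 + 1326507550549 = 1196156355130897, q_10 = 36·1501144956340 + 59996897827 = 54101215326067 → 1196156355130897/54101215326067
APPEND 42: p_11 = 42·1196156355130897 + 33189717988343 = 50271756633486017, q_11 = 42·54101215326067 + 1501144956340 = 2273752188651154 → 50271756633486017/2273752188651154
APPEND 27: p_12 = 27·50271756633486017 + 1196156355130897 = 1358533585459253356, q_12 = 27·2273752188651154 + 54101215326067 = 61445410308907225 → 1358533585459253356/61445410308907225
APPEND 37: p_13 = 37·1358533585459253356 + 50271756633486017 = 50316014418625860189, q_13 = 37·61445410308907225 + 2273752188651154 = 2275753933618218479 → 50316014418625860189/2275753933618218479
APPEND 33: p_14 = 33·50316014418625860189 + 1358533585459253356 = 1661787009400112639593, q_14 = 33·2275753933618218479 + 61445410308907225 = 75161325219710117032 → 1661787009400112639593/75161325219710117032
APPEND 36: p_15 = 36·1661787009400112639593 + 50316014418625860189 = 59874648352822680885537, q_15 = 36·75161325219710117032 + 2275753933618218479 = 2708083461843182431631 → 59874648352822680885537/2708083461843182431631
APPEND 47: p_16 = 47·59874648352822680885537 + 1661787009400112639593 = 2815770259592066114259832, q_16 = 47·2708083461843182431631 + 75161325219710117032 = 127355084031849284403689 → 2815770259592066114259832/127355084031849284403689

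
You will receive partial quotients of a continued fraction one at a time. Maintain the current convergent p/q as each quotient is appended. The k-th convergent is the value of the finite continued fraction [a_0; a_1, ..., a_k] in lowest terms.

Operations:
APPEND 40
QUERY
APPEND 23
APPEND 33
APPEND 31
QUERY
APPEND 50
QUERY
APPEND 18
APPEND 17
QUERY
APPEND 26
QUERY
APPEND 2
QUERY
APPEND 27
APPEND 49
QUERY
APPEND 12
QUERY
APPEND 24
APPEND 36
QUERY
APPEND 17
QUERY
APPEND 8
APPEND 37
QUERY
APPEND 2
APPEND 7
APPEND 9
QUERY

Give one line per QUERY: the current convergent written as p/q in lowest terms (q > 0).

40/1
944344/23583
47247633/1179910
14521077179/362633281
378399408392/9449727269
771319893963/19262087819
1039769110618220/25966040908537
12498433363964033/312122017000826
10848576547811144465/270920322178421822
184726803482635210917/4613162371482099335
55265257966611669987554/1380133276250785109909
7666614773707967929530162/191457536881175813913661

APPEND 40: p_0 = 40·1 + 0 = 40, q_0 = 40·0 + 1 = 1 → 40/1
APPEND 23: p_1 = 23·40 + 1 = 921, q_1 = 23·1 + 0 = 23 → 921/23
APPEND 33: p_2 = 33·921 + 40 = 30433, q_2 = 33·23 + 1 = 760 → 30433/760
APPEND 31: p_3 = 31·30433 + 921 = 944344, q_3 = 31·760 + 23 = 23583 → 944344/23583
APPEND 50: p_4 = 50·944344 + 30433 = 47247633, q_4 = 50·23583 + 760 = 1179910 → 47247633/1179910
APPEND 18: p_5 = 18·47247633 + 944344 = 851401738, q_5 = 18·1179910 + 23583 = 21261963 → 851401738/21261963
APPEND 17: p_6 = 17·851401738 + 47247633 = 14521077179, q_6 = 17·21261963 + 1179910 = 362633281 → 14521077179/362633281
APPEND 26: p_7 = 26·14521077179 + 851401738 = 378399408392, q_7 = 26·362633281 + 21261963 = 9449727269 → 378399408392/9449727269
APPEND 2: p_8 = 2·378399408392 + 14521077179 = 771319893963, q_8 = 2·9449727269 + 362633281 = 19262087819 → 771319893963/19262087819
APPEND 27: p_9 = 27·771319893963 + 378399408392 = 21204036545393, q_9 = 27·19262087819 + 9449727269 = 529526098382 → 21204036545393/529526098382
APPEND 49: p_10 = 49·21204036545393 + 771319893963 = 1039769110618220, q_10 = 49·529526098382 + 19262087819 = 25966040908537 → 1039769110618220/25966040908537
APPEND 12: p_11 = 12·1039769110618220 + 21204036545393 = 12498433363964033, q_11 = 12·25966040908537 + 529526098382 = 312122017000826 → 12498433363964033/312122017000826
APPEND 24: p_12 = 24·12498433363964033 + 1039769110618220 = 301002169845755012, q_12 = 24·312122017000826 + 25966040908537 = 7516894448928361 → 301002169845755012/7516894448928361
APPEND 36: p_13 = 36·301002169845755012 + 12498433363964033 = 10848576547811144465, q_13 = 36·7516894448928361 + 312122017000826 = 270920322178421822 → 10848576547811144465/270920322178421822
APPEND 17: p_14 = 17·10848576547811144465 + 301002169845755012 = 184726803482635210917, q_14 = 17·270920322178421822 + 7516894448928361 = 4613162371482099335 → 184726803482635210917/4613162371482099335
APPEND 8: p_15 = 8·184726803482635210917 + 10848576547811144465 = 1488663004408892831801, q_15 = 8·4613162371482099335 + 270920322178421822 = 37176219294035216502 → 1488663004408892831801/37176219294035216502
APPEND 37: p_16 = 37·1488663004408892831801 + 184726803482635210917 = 55265257966611669987554, q_16 = 37·37176219294035216502 + 4613162371482099335 = 1380133276250785109909 → 55265257966611669987554/1380133276250785109909
APPEND 2: p_17 = 2·55265257966611669987554 + 1488663004408892831801 = 112019178937632232806909, q_17 = 2·1380133276250785109909 + 37176219294035216502 = 2797442771795605436320 → 112019178937632232806909/2797442771795605436320
APPEND 7: p_18 = 7·112019178937632232806909 + 55265257966611669987554 = 839399510530037299635917, q_18 = 7·2797442771795605436320 + 1380133276250785109909 = 20962232678820023164149 → 839399510530037299635917/20962232678820023164149
APPEND 9: p_19 = 9·839399510530037299635917 + 112019178937632232806909 = 7666614773707967929530162, q_19 = 9·20962232678820023164149 + 2797442771795605436320 = 191457536881175813913661 → 7666614773707967929530162/191457536881175813913661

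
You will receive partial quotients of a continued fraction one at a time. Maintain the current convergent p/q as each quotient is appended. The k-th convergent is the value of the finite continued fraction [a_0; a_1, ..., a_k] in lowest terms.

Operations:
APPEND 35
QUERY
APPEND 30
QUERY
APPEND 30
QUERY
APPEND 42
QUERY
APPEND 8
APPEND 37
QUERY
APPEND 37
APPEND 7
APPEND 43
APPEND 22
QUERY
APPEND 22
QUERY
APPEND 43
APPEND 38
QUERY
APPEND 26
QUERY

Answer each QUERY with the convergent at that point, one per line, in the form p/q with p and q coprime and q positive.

35/1
1051/30
31565/901
1326781/37872
395221862/11281321
97704042759571/2788890937841
2153925359372142/61482234981013
3525380716198315868/100629432049594213
91752615115651974245/2619011758284570938

APPEND 35: p_0 = 35·1 + 0 = 35, q_0 = 35·0 + 1 = 1 → 35/1
APPEND 30: p_1 = 30·35 + 1 = 1051, q_1 = 30·1 + 0 = 30 → 1051/30
APPEND 30: p_2 = 30·1051 + 35 = 31565, q_2 = 30·30 + 1 = 901 → 31565/901
APPEND 42: p_3 = 42·31565 + 1051 = 1326781, q_3 = 42·901 + 30 = 37872 → 1326781/37872
APPEND 8: p_4 = 8·1326781 + 31565 = 10645813, q_4 = 8·37872 + 901 = 303877 → 10645813/303877
APPEND 37: p_5 = 37·10645813 + 1326781 = 395221862, q_5 = 37·303877 + 37872 = 11281321 → 395221862/11281321
APPEND 37: p_6 = 37·395221862 + 10645813 = 14633854707, q_6 = 37·11281321 + 303877 = 417712754 → 14633854707/417712754
APPEND 7: p_7 = 7·14633854707 + 395221862 = 102832204811, q_7 = 7·417712754 + 11281321 = 2935270599 → 102832204811/2935270599
APPEND 43: p_8 = 43·102832204811 + 14633854707 = 4436418661580, q_8 = 43·2935270599 + 417712754 = 126634348511 → 4436418661580/126634348511
APPEND 22: p_9 = 22·4436418661580 + 102832204811 = 97704042759571, q_9 = 22·126634348511 + 2935270599 = 2788890937841 → 97704042759571/2788890937841
APPEND 22: p_10 = 22·97704042759571 + 4436418661580 = 2153925359372142, q_10 = 22·2788890937841 + 126634348511 = 61482234981013 → 2153925359372142/61482234981013
APPEND 43: p_11 = 43·2153925359372142 + 97704042759571 = 92716494495761677, q_11 = 43·61482234981013 + 2788890937841 = 2646524995121400 → 92716494495761677/2646524995121400
APPEND 38: p_12 = 38·92716494495761677 + 2153925359372142 = 3525380716198315868, q_12 = 38·2646524995121400 + 61482234981013 = 100629432049594213 → 3525380716198315868/100629432049594213
APPEND 26: p_13 = 26·3525380716198315868 + 92716494495761677 = 91752615115651974245, q_13 = 26·100629432049594213 + 2646524995121400 = 2619011758284570938 → 91752615115651974245/2619011758284570938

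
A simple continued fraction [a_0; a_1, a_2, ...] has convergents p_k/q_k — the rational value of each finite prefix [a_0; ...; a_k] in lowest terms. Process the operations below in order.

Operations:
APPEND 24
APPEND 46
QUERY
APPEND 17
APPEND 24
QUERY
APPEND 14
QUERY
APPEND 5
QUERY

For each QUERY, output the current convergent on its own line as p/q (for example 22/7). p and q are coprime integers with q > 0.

1105/46
452521/18838
6354103/264515
32223036/1341413

APPEND 24: p_0 = 24·1 + 0 = 24, q_0 = 24·0 + 1 = 1 → 24/1
APPEND 46: p_1 = 46·24 + 1 = 1105, q_1 = 46·1 + 0 = 46 → 1105/46
APPEND 17: p_2 = 17·1105 + 24 = 18809, q_2 = 17·46 + 1 = 783 → 18809/783
APPEND 24: p_3 = 24·18809 + 1105 = 452521, q_3 = 24·783 + 46 = 18838 → 452521/18838
APPEND 14: p_4 = 14·452521 + 18809 = 6354103, q_4 = 14·18838 + 783 = 264515 → 6354103/264515
APPEND 5: p_5 = 5·6354103 + 452521 = 32223036, q_5 = 5·264515 + 18838 = 1341413 → 32223036/1341413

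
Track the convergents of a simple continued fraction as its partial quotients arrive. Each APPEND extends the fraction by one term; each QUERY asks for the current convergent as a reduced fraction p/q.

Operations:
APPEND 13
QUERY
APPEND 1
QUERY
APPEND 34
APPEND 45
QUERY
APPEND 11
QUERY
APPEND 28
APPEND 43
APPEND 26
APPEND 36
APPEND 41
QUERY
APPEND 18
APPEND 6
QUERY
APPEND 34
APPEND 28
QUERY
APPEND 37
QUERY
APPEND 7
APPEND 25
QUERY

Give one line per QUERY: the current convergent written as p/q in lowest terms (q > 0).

APPEND 13: p_0 = 13·1 + 0 = 13, q_0 = 13·0 + 1 = 1 → 13/1
APPEND 1: p_1 = 1·13 + 1 = 14, q_1 = 1·1 + 0 = 1 → 14/1
APPEND 34: p_2 = 34·14 + 13 = 489, q_2 = 34·1 + 1 = 35 → 489/35
APPEND 45: p_3 = 45·489 + 14 = 22019, q_3 = 45·35 + 1 = 1576 → 22019/1576
APPEND 11: p_4 = 11·22019 + 489 = 242698, q_4 = 11·1576 + 35 = 17371 → 242698/17371
APPEND 28: p_5 = 28·242698 + 22019 = 6817563, q_5 = 28·17371 + 1576 = 487964 → 6817563/487964
APPEND 43: p_6 = 43·6817563 + 242698 = 293397907, q_6 = 43·487964 + 17371 = 20999823 → 293397907/20999823
APPEND 26: p_7 = 26·293397907 + 6817563 = 7635163145, q_7 = 26·20999823 + 487964 = 546483362 → 7635163145/546483362
APPEND 36: p_8 = 36·7635163145 + 293397907 = 275159271127, q_8 = 36·546483362 + 20999823 = 19694400855 → 275159271127/19694400855
APPEND 41: p_9 = 41·275159271127 + 7635163145 = 11289165279352, q_9 = 41·19694400855 + 546483362 = 808016918417 → 11289165279352/808016918417
APPEND 18: p_10 = 18·11289165279352 + 275159271127 = 203480134299463, q_10 = 18·808016918417 + 19694400855 = 14563998932361 → 203480134299463/14563998932361
APPEND 6: p_11 = 6·203480134299463 + 11289165279352 = 1232169971076130, q_11 = 6·14563998932361 + 808016918417 = 88192010512583 → 1232169971076130/88192010512583
APPEND 34: p_12 = 34·1232169971076130 + 203480134299463 = 42097259150887883, q_12 = 34·88192010512583 + 14563998932361 = 3013092356360183 → 42097259150887883/3013092356360183
APPEND 28: p_13 = 28·42097259150887883 + 1232169971076130 = 1179955426195936854, q_13 = 28·3013092356360183 + 88192010512583 = 84454777988597707 → 1179955426195936854/84454777988597707
APPEND 37: p_14 = 37·1179955426195936854 + 42097259150887883 = 43700448028400551481, q_14 = 37·84454777988597707 + 3013092356360183 = 3127839877934475342 → 43700448028400551481/3127839877934475342
APPEND 7: p_15 = 7·43700448028400551481 + 1179955426195936854 = 307083091624999797221, q_15 = 7·3127839877934475342 + 84454777988597707 = 21979333923529925101 → 307083091624999797221/21979333923529925101
APPEND 25: p_16 = 25·307083091624999797221 + 43700448028400551481 = 7720777738653395482006, q_16 = 25·21979333923529925101 + 3127839877934475342 = 552611187966182602867 → 7720777738653395482006/552611187966182602867

13/1
14/1
22019/1576
242698/17371
11289165279352/808016918417
1232169971076130/88192010512583
1179955426195936854/84454777988597707
43700448028400551481/3127839877934475342
7720777738653395482006/552611187966182602867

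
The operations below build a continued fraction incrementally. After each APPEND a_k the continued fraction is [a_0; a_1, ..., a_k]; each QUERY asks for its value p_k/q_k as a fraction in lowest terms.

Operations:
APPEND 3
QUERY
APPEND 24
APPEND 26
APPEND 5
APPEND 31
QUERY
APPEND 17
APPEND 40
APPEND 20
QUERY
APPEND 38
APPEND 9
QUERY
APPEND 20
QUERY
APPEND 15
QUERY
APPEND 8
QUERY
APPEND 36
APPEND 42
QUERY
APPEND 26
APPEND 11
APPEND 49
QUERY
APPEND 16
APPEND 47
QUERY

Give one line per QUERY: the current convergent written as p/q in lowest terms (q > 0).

APPEND 3: p_0 = 3·1 + 0 = 3, q_0 = 3·0 + 1 = 1 → 3/1
APPEND 24: p_1 = 24·3 + 1 = 73, q_1 = 24·1 + 0 = 24 → 73/24
APPEND 26: p_2 = 26·73 + 3 = 1901, q_2 = 26·24 + 1 = 625 → 1901/625
APPEND 5: p_3 = 5·1901 + 73 = 9578, q_3 = 5·625 + 24 = 3149 → 9578/3149
APPEND 31: p_4 = 31·9578 + 1901 = 298819, q_4 = 31·3149 + 625 = 98244 → 298819/98244
APPEND 17: p_5 = 17·298819 + 9578 = 5089501, q_5 = 17·98244 + 3149 = 1673297 → 5089501/1673297
APPEND 40: p_6 = 40·5089501 + 298819 = 203878859, q_6 = 40·1673297 + 98244 = 67030124 → 203878859/67030124
APPEND 20: p_7 = 20·203878859 + 5089501 = 4082666681, q_7 = 20·67030124 + 1673297 = 1342275777 → 4082666681/1342275777
APPEND 38: p_8 = 38·4082666681 + 203878859 = 155345212737, q_8 = 38·1342275777 + 67030124 = 51073509650 → 155345212737/51073509650
APPEND 9: p_9 = 9·155345212737 + 4082666681 = 1402189581314, q_9 = 9·51073509650 + 1342275777 = 461003862627 → 1402189581314/461003862627
APPEND 20: p_10 = 20·1402189581314 + 155345212737 = 28199136839017, q_10 = 20·461003862627 + 51073509650 = 9271150762190 → 28199136839017/9271150762190
APPEND 15: p_11 = 15·28199136839017 + 1402189581314 = 424389242166569, q_11 = 15·9271150762190 + 461003862627 = 139528265295477 → 424389242166569/139528265295477
APPEND 8: p_12 = 8·424389242166569 + 28199136839017 = 3423313074171569, q_12 = 8·139528265295477 + 9271150762190 = 1125497273126006 → 3423313074171569/1125497273126006
APPEND 36: p_13 = 36·3423313074171569 + 424389242166569 = 123663659912343053, q_13 = 36·1125497273126006 + 139528265295477 = 40657430097831693 → 123663659912343053/40657430097831693
APPEND 42: p_14 = 42·123663659912343053 + 3423313074171569 = 5197297029392579795, q_14 = 42·40657430097831693 + 1125497273126006 = 1708737561382057112 → 5197297029392579795/1708737561382057112
APPEND 26: p_15 = 26·5197297029392579795 + 123663659912343053 = 135253386424119417723, q_15 = 26·1708737561382057112 + 40657430097831693 = 44467834026031316605 → 135253386424119417723/44467834026031316605
APPEND 11: p_16 = 11·135253386424119417723 + 5197297029392579795 = 1492984547694706174748, q_16 = 11·44467834026031316605 + 1708737561382057112 = 490854911847726539767 → 1492984547694706174748/490854911847726539767
APPEND 49: p_17 = 49·1492984547694706174748 + 135253386424119417723 = 73291496223464721980375, q_17 = 49·490854911847726539767 + 44467834026031316605 = 24096358514564631765188 → 73291496223464721980375/24096358514564631765188
APPEND 16: p_18 = 16·73291496223464721980375 + 1492984547694706174748 = 1174156924123130257860748, q_18 = 16·24096358514564631765188 + 490854911847726539767 = 386032591144881834782775 → 1174156924123130257860748/386032591144881834782775
APPEND 47: p_19 = 47·1174156924123130257860748 + 73291496223464721980375 = 55258666930010586841435531, q_19 = 47·386032591144881834782775 + 24096358514564631765188 = 18167628142324010866555613 → 55258666930010586841435531/18167628142324010866555613

3/1
298819/98244
4082666681/1342275777
1402189581314/461003862627
28199136839017/9271150762190
424389242166569/139528265295477
3423313074171569/1125497273126006
5197297029392579795/1708737561382057112
73291496223464721980375/24096358514564631765188
55258666930010586841435531/18167628142324010866555613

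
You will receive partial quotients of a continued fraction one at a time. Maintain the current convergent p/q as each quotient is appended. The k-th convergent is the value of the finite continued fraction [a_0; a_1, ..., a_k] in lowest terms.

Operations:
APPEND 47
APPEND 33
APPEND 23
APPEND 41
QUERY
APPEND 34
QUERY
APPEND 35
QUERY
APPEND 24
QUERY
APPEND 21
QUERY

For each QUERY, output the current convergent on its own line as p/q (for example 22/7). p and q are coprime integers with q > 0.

APPEND 47: p_0 = 47·1 + 0 = 47, q_0 = 47·0 + 1 = 1 → 47/1
APPEND 33: p_1 = 33·47 + 1 = 1552, q_1 = 33·1 + 0 = 33 → 1552/33
APPEND 23: p_2 = 23·1552 + 47 = 35743, q_2 = 23·33 + 1 = 760 → 35743/760
APPEND 41: p_3 = 41·35743 + 1552 = 1467015, q_3 = 41·760 + 33 = 31193 → 1467015/31193
APPEND 34: p_4 = 34·1467015 + 35743 = 49914253, q_4 = 34·31193 + 760 = 1061322 → 49914253/1061322
APPEND 35: p_5 = 35·49914253 + 1467015 = 1748465870, q_5 = 35·1061322 + 31193 = 37177463 → 1748465870/37177463
APPEND 24: p_6 = 24·1748465870 + 49914253 = 42013095133, q_6 = 24·37177463 + 1061322 = 893320434 → 42013095133/893320434
APPEND 21: p_7 = 21·42013095133 + 1748465870 = 884023463663, q_7 = 21·893320434 + 37177463 = 18796906577 → 884023463663/18796906577

1467015/31193
49914253/1061322
1748465870/37177463
42013095133/893320434
884023463663/18796906577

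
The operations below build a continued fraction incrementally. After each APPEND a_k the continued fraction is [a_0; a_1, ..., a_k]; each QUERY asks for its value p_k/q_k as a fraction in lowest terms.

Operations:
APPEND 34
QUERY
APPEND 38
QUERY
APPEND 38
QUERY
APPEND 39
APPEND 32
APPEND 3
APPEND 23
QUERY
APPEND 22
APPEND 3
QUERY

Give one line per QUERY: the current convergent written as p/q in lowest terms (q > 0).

34/1
1293/38
49168/1445
4345787995/127718509
291726622072/8573563471

APPEND 34: p_0 = 34·1 + 0 = 34, q_0 = 34·0 + 1 = 1 → 34/1
APPEND 38: p_1 = 38·34 + 1 = 1293, q_1 = 38·1 + 0 = 38 → 1293/38
APPEND 38: p_2 = 38·1293 + 34 = 49168, q_2 = 38·38 + 1 = 1445 → 49168/1445
APPEND 39: p_3 = 39·49168 + 1293 = 1918845, q_3 = 39·1445 + 38 = 56393 → 1918845/56393
APPEND 32: p_4 = 32·1918845 + 49168 = 61452208, q_4 = 32·56393 + 1445 = 1806021 → 61452208/1806021
APPEND 3: p_5 = 3·61452208 + 1918845 = 186275469, q_5 = 3·1806021 + 56393 = 5474456 → 186275469/5474456
APPEND 23: p_6 = 23·186275469 + 61452208 = 4345787995, q_6 = 23·5474456 + 1806021 = 127718509 → 4345787995/127718509
APPEND 22: p_7 = 22·4345787995 + 186275469 = 95793611359, q_7 = 22·127718509 + 5474456 = 2815281654 → 95793611359/2815281654
APPEND 3: p_8 = 3·95793611359 + 4345787995 = 291726622072, q_8 = 3·2815281654 + 127718509 = 8573563471 → 291726622072/8573563471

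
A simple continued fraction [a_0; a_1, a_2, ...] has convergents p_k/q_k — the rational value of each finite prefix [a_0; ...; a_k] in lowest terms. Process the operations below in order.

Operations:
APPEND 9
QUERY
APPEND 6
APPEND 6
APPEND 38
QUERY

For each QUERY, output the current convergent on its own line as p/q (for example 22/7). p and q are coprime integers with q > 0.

APPEND 9: p_0 = 9·1 + 0 = 9, q_0 = 9·0 + 1 = 1 → 9/1
APPEND 6: p_1 = 6·9 + 1 = 55, q_1 = 6·1 + 0 = 6 → 55/6
APPEND 6: p_2 = 6·55 + 9 = 339, q_2 = 6·6 + 1 = 37 → 339/37
APPEND 38: p_3 = 38·339 + 55 = 12937, q_3 = 38·37 + 6 = 1412 → 12937/1412

9/1
12937/1412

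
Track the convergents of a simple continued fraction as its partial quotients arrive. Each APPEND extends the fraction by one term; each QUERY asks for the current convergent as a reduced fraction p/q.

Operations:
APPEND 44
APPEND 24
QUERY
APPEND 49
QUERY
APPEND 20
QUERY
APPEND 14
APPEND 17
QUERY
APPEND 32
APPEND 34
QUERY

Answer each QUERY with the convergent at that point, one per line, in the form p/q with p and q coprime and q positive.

1057/24
51837/1177
1037797/23564
248914712/5651805
271563875198/6166072127

APPEND 44: p_0 = 44·1 + 0 = 44, q_0 = 44·0 + 1 = 1 → 44/1
APPEND 24: p_1 = 24·44 + 1 = 1057, q_1 = 24·1 + 0 = 24 → 1057/24
APPEND 49: p_2 = 49·1057 + 44 = 51837, q_2 = 49·24 + 1 = 1177 → 51837/1177
APPEND 20: p_3 = 20·51837 + 1057 = 1037797, q_3 = 20·1177 + 24 = 23564 → 1037797/23564
APPEND 14: p_4 = 14·1037797 + 51837 = 14580995, q_4 = 14·23564 + 1177 = 331073 → 14580995/331073
APPEND 17: p_5 = 17·14580995 + 1037797 = 248914712, q_5 = 17·331073 + 23564 = 5651805 → 248914712/5651805
APPEND 32: p_6 = 32·248914712 + 14580995 = 7979851779, q_6 = 32·5651805 + 331073 = 181188833 → 7979851779/181188833
APPEND 34: p_7 = 34·7979851779 + 248914712 = 271563875198, q_7 = 34·181188833 + 5651805 = 6166072127 → 271563875198/6166072127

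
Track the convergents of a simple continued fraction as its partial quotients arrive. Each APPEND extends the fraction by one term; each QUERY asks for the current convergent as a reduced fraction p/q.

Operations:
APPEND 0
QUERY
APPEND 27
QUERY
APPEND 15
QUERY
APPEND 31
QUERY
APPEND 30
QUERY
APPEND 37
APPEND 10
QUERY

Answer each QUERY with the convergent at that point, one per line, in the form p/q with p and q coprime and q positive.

0/1
1/27
15/406
466/12613
13995/378796
5196805/140659446

APPEND 0: p_0 = 0·1 + 0 = 0, q_0 = 0·0 + 1 = 1 → 0/1
APPEND 27: p_1 = 27·0 + 1 = 1, q_1 = 27·1 + 0 = 27 → 1/27
APPEND 15: p_2 = 15·1 + 0 = 15, q_2 = 15·27 + 1 = 406 → 15/406
APPEND 31: p_3 = 31·15 + 1 = 466, q_3 = 31·406 + 27 = 12613 → 466/12613
APPEND 30: p_4 = 30·466 + 15 = 13995, q_4 = 30·12613 + 406 = 378796 → 13995/378796
APPEND 37: p_5 = 37·13995 + 466 = 518281, q_5 = 37·378796 + 12613 = 14028065 → 518281/14028065
APPEND 10: p_6 = 10·518281 + 13995 = 5196805, q_6 = 10·14028065 + 378796 = 140659446 → 5196805/140659446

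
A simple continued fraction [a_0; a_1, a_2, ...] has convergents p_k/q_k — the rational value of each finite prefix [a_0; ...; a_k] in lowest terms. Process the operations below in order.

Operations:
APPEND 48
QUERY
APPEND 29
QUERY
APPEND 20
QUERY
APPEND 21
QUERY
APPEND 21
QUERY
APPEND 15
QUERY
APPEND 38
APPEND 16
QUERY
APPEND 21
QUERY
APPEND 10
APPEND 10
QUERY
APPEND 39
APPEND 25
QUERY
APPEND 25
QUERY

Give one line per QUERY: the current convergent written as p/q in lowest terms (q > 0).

48/1
1393/29
27908/581
587461/12230
12364589/257411
186056296/3873395
113506117688/2363016131
2390710975285/49770785172
242596869680665/5050479463682
237375060205092490/4941769728249907
5943861803660728723/123741711976199124

APPEND 48: p_0 = 48·1 + 0 = 48, q_0 = 48·0 + 1 = 1 → 48/1
APPEND 29: p_1 = 29·48 + 1 = 1393, q_1 = 29·1 + 0 = 29 → 1393/29
APPEND 20: p_2 = 20·1393 + 48 = 27908, q_2 = 20·29 + 1 = 581 → 27908/581
APPEND 21: p_3 = 21·27908 + 1393 = 587461, q_3 = 21·581 + 29 = 12230 → 587461/12230
APPEND 21: p_4 = 21·587461 + 27908 = 12364589, q_4 = 21·12230 + 581 = 257411 → 12364589/257411
APPEND 15: p_5 = 15·12364589 + 587461 = 186056296, q_5 = 15·257411 + 12230 = 3873395 → 186056296/3873395
APPEND 38: p_6 = 38·186056296 + 12364589 = 7082503837, q_6 = 38·3873395 + 257411 = 147446421 → 7082503837/147446421
APPEND 16: p_7 = 16·7082503837 + 186056296 = 113506117688, q_7 = 16·147446421 + 3873395 = 2363016131 → 113506117688/2363016131
APPEND 21: p_8 = 21·113506117688 + 7082503837 = 2390710975285, q_8 = 21·2363016131 + 147446421 = 49770785172 → 2390710975285/49770785172
APPEND 10: p_9 = 10·2390710975285 + 113506117688 = 24020615870538, q_9 = 10·49770785172 + 2363016131 = 500070867851 → 24020615870538/500070867851
APPEND 10: p_10 = 10·24020615870538 + 2390710975285 = 242596869680665, q_10 = 10·500070867851 + 49770785172 = 5050479463682 → 242596869680665/5050479463682
APPEND 39: p_11 = 39·242596869680665 + 24020615870538 = 9485298533416473, q_11 = 39·5050479463682 + 500070867851 = 197468769951449 → 9485298533416473/197468769951449
APPEND 25: p_12 = 25·9485298533416473 + 242596869680665 = 237375060205092490, q_12 = 25·197468769951449 + 5050479463682 = 4941769728249907 → 237375060205092490/4941769728249907
APPEND 25: p_13 = 25·237375060205092490 + 9485298533416473 = 5943861803660728723, q_13 = 25·4941769728249907 + 197468769951449 = 123741711976199124 → 5943861803660728723/123741711976199124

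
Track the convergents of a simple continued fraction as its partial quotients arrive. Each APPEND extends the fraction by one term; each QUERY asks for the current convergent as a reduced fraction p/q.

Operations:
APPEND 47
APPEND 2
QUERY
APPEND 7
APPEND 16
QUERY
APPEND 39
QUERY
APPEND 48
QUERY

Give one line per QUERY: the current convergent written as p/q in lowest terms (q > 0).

95/2
11487/242
448705/9453
21549327/453986

APPEND 47: p_0 = 47·1 + 0 = 47, q_0 = 47·0 + 1 = 1 → 47/1
APPEND 2: p_1 = 2·47 + 1 = 95, q_1 = 2·1 + 0 = 2 → 95/2
APPEND 7: p_2 = 7·95 + 47 = 712, q_2 = 7·2 + 1 = 15 → 712/15
APPEND 16: p_3 = 16·712 + 95 = 11487, q_3 = 16·15 + 2 = 242 → 11487/242
APPEND 39: p_4 = 39·11487 + 712 = 448705, q_4 = 39·242 + 15 = 9453 → 448705/9453
APPEND 48: p_5 = 48·448705 + 11487 = 21549327, q_5 = 48·9453 + 242 = 453986 → 21549327/453986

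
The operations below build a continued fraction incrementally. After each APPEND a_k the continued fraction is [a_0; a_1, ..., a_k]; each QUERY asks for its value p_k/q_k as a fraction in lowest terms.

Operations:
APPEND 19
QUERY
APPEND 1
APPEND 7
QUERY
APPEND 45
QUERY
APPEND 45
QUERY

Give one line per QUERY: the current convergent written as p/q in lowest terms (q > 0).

APPEND 19: p_0 = 19·1 + 0 = 19, q_0 = 19·0 + 1 = 1 → 19/1
APPEND 1: p_1 = 1·19 + 1 = 20, q_1 = 1·1 + 0 = 1 → 20/1
APPEND 7: p_2 = 7·20 + 19 = 159, q_2 = 7·1 + 1 = 8 → 159/8
APPEND 45: p_3 = 45·159 + 20 = 7175, q_3 = 45·8 + 1 = 361 → 7175/361
APPEND 45: p_4 = 45·7175 + 159 = 323034, q_4 = 45·361 + 8 = 16253 → 323034/16253

19/1
159/8
7175/361
323034/16253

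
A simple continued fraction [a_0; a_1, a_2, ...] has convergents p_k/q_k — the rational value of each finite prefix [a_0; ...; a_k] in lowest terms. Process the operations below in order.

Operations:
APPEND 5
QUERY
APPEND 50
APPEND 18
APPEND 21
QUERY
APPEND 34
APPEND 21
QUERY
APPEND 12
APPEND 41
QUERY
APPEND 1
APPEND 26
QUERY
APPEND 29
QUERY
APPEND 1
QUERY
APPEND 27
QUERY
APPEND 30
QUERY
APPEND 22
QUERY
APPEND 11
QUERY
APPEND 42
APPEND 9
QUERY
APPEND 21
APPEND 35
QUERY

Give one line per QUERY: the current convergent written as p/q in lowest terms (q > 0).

5/1
95234/18971
68187293/13583186
33749277088/6722993213
932589221246/185775564573
27079658183217/5394378009977
28012247404463/5580153574550
783410338103718/156058524522827
23530322390516003/4687335889259360
518450502929455784/103277448088228747
5726485854614529627/1140739264859775577
2175004193425271830689/433269678414649002406
1609239166334885956891234/320566984743208623875151

APPEND 5: p_0 = 5·1 + 0 = 5, q_0 = 5·0 + 1 = 1 → 5/1
APPEND 50: p_1 = 50·5 + 1 = 251, q_1 = 50·1 + 0 = 50 → 251/50
APPEND 18: p_2 = 18·251 + 5 = 4523, q_2 = 18·50 + 1 = 901 → 4523/901
APPEND 21: p_3 = 21·4523 + 251 = 95234, q_3 = 21·901 + 50 = 18971 → 95234/18971
APPEND 34: p_4 = 34·95234 + 4523 = 3242479, q_4 = 34·18971 + 901 = 645915 → 3242479/645915
APPEND 21: p_5 = 21·3242479 + 95234 = 68187293, q_5 = 21·645915 + 18971 = 13583186 → 68187293/13583186
APPEND 12: p_6 = 12·68187293 + 3242479 = 821489995, q_6 = 12·13583186 + 645915 = 163644147 → 821489995/163644147
APPEND 41: p_7 = 41·821489995 + 68187293 = 33749277088, q_7 = 41·163644147 + 13583186 = 6722993213 → 33749277088/6722993213
APPEND 1: p_8 = 1·33749277088 + 821489995 = 34570767083, q_8 = 1·6722993213 + 163644147 = 6886637360 → 34570767083/6886637360
APPEND 26: p_9 = 26·34570767083 + 33749277088 = 932589221246, q_9 = 26·6886637360 + 6722993213 = 185775564573 → 932589221246/185775564573
APPEND 29: p_10 = 29·932589221246 + 34570767083 = 27079658183217, q_10 = 29·185775564573 + 6886637360 = 5394378009977 → 27079658183217/5394378009977
APPEND 1: p_11 = 1·27079658183217 + 932589221246 = 28012247404463, q_11 = 1·5394378009977 + 185775564573 = 5580153574550 → 28012247404463/5580153574550
APPEND 27: p_12 = 27·28012247404463 + 27079658183217 = 783410338103718, q_12 = 27·5580153574550 + 5394378009977 = 156058524522827 → 783410338103718/156058524522827
APPEND 30: p_13 = 30·783410338103718 + 28012247404463 = 23530322390516003, q_13 = 30·156058524522827 + 5580153574550 = 4687335889259360 → 23530322390516003/4687335889259360
APPEND 22: p_14 = 22·23530322390516003 + 783410338103718 = 518450502929455784, q_14 = 22·4687335889259360 + 156058524522827 = 103277448088228747 → 518450502929455784/103277448088228747
APPEND 11: p_15 = 11·518450502929455784 + 23530322390516003 = 5726485854614529627, q_15 = 11·103277448088228747 + 4687335889259360 = 1140739264859775577 → 5726485854614529627/1140739264859775577
APPEND 42: p_16 = 42·5726485854614529627 + 518450502929455784 = 241030856396739700118, q_16 = 42·1140739264859775577 + 103277448088228747 = 48014326572198802981 → 241030856396739700118/48014326572198802981
APPEND 9: p_17 = 9·241030856396739700118 + 5726485854614529627 = 2175004193425271830689, q_17 = 9·48014326572198802981 + 1140739264859775577 = 433269678414649002406 → 2175004193425271830689/433269678414649002406
APPEND 21: p_18 = 21·2175004193425271830689 + 241030856396739700118 = 45916118918327448144587, q_18 = 21·433269678414649002406 + 48014326572198802981 = 9146677573279827853507 → 45916118918327448144587/9146677573279827853507
APPEND 35: p_19 = 35·45916118918327448144587 + 2175004193425271830689 = 1609239166334885956891234, q_19 = 35·9146677573279827853507 + 433269678414649002406 = 320566984743208623875151 → 1609239166334885956891234/320566984743208623875151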